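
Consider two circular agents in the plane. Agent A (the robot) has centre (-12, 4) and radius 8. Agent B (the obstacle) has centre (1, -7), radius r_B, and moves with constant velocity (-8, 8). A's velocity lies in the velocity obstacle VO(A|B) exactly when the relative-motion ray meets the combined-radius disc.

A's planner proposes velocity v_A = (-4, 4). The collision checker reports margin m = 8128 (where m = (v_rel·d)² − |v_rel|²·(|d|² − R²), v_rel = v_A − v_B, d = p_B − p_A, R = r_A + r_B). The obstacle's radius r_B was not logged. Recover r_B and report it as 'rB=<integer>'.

m = 8128
d = (13, -11);  v_rel = (4, -4),  |v_rel|² = 32
v_rel×d = (4)·(-11) − (-4)·(13) = 8
since m = R²·32 − 8²:  R² = (64 + 8128) / 32 = 256
R = √256 = 16  ⇒  r_B = 16 − 8 = 8

rB=8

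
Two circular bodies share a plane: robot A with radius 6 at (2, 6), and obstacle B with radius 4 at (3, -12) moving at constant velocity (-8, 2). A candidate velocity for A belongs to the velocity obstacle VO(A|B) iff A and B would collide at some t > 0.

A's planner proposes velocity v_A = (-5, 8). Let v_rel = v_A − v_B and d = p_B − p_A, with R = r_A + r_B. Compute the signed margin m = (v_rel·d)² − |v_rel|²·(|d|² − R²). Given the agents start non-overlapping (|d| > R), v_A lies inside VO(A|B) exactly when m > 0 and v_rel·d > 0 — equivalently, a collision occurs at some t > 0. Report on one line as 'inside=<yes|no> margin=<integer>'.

d = (1, -18),  |d|² = 325;  R = 6+4 = 10,  c = 325−10² = 225
v_rel = (3, 6),  |v_rel|² = 45;  v_rel·d = (3)·(1) + (6)·(-18) = -105
45·t² + 210·t + 225 = 0  ⇒  m = (-105)² − 45·225 = 900
m = 900 > 0,  v_rel·d = -105 < 0  ⇒  outside

inside=no margin=900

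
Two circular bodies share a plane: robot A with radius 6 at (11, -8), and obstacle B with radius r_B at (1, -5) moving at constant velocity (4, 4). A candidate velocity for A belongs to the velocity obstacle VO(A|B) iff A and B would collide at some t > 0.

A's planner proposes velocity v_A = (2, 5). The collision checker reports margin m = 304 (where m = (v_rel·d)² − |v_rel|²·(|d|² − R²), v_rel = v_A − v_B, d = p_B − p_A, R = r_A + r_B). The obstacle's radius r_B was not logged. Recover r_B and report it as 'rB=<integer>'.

m = 304
d = (-10, 3);  v_rel = (-2, 1),  |v_rel|² = 5
v_rel×d = (-2)·(3) − (1)·(-10) = 4
since m = R²·5 − 4²:  R² = (16 + 304) / 5 = 64
R = √64 = 8  ⇒  r_B = 8 − 6 = 2

rB=2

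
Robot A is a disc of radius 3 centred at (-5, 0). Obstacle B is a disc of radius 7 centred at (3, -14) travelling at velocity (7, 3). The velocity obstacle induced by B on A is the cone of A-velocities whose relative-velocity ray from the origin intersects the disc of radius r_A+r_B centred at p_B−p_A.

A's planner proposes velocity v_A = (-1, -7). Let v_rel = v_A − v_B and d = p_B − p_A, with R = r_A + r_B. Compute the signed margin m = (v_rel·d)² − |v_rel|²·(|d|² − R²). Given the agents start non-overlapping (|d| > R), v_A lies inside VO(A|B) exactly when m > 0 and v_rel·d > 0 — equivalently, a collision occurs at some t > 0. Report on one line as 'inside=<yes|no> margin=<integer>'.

d = (8, -14),  |d|² = 260;  R = 3+7 = 10,  c = 260−10² = 160
v_rel = (-8, -10),  |v_rel|² = 164;  v_rel·d = (-8)·(8) + (-10)·(-14) = 76
164·t² − 152·t + 160 = 0  ⇒  m = 76² − 164·160 = -20464
m = -20464 < 0,  v_rel·d = 76 > 0  ⇒  outside

inside=no margin=-20464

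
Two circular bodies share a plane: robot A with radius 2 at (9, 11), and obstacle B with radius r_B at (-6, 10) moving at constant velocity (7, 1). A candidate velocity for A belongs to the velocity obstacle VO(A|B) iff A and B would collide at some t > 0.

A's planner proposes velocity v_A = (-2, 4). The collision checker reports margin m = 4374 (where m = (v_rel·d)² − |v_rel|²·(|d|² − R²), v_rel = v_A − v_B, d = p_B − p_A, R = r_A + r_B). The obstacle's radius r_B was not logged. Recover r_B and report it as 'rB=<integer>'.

m = 4374
d = (-15, -1);  v_rel = (-9, 3),  |v_rel|² = 90
v_rel×d = (-9)·(-1) − (3)·(-15) = 54
since m = R²·90 − 54²:  R² = (2916 + 4374) / 90 = 81
R = √81 = 9  ⇒  r_B = 9 − 2 = 7

rB=7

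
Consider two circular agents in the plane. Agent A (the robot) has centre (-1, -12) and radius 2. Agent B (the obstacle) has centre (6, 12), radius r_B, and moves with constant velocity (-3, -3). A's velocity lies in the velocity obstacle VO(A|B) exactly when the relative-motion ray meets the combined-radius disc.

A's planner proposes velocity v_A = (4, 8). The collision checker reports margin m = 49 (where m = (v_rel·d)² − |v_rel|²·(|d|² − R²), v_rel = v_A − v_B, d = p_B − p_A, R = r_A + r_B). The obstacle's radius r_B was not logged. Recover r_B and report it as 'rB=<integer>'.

m = 49
d = (7, 24);  v_rel = (7, 11),  |v_rel|² = 170
v_rel×d = (7)·(24) − (11)·(7) = 91
since m = R²·170 − 91²:  R² = (8281 + 49) / 170 = 49
R = √49 = 7  ⇒  r_B = 7 − 2 = 5

rB=5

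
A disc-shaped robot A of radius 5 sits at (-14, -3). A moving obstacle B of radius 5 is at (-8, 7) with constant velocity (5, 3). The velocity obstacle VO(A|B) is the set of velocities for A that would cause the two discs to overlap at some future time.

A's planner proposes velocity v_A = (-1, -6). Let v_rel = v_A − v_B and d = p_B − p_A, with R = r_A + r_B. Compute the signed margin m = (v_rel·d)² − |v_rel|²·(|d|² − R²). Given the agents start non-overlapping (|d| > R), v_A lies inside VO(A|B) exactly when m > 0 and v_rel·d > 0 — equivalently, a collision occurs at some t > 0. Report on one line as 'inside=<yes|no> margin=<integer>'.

d = (6, 10),  |d|² = 136;  R = 5+5 = 10,  c = 136−10² = 36
v_rel = (-6, -9),  |v_rel|² = 117;  v_rel·d = (-6)·(6) + (-9)·(10) = -126
117·t² + 252·t + 36 = 0  ⇒  m = (-126)² − 117·36 = 11664
m = 11664 > 0,  v_rel·d = -126 < 0  ⇒  outside

inside=no margin=11664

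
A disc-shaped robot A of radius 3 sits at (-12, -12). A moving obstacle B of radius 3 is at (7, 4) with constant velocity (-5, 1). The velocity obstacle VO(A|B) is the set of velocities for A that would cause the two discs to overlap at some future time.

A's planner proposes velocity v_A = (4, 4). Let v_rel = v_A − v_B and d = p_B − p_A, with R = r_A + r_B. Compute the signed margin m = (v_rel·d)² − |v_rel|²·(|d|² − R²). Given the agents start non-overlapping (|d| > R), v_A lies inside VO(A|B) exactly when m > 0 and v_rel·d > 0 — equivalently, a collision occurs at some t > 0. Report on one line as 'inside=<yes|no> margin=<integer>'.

d = (19, 16),  |d|² = 617;  R = 3+3 = 6,  c = 617−6² = 581
v_rel = (9, 3),  |v_rel|² = 90;  v_rel·d = (9)·(19) + (3)·(16) = 219
90·t² − 438·t + 581 = 0  ⇒  m = 219² − 90·581 = -4329
m = -4329 < 0,  v_rel·d = 219 > 0  ⇒  outside

inside=no margin=-4329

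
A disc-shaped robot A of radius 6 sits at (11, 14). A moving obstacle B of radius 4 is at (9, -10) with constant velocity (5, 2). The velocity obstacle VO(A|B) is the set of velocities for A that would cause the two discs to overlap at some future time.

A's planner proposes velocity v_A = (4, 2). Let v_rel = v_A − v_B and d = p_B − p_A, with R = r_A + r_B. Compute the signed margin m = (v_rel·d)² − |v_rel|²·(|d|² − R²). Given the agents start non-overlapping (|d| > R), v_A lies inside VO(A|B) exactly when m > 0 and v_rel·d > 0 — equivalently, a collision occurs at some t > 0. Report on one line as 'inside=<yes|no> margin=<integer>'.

d = (-2, -24),  |d|² = 580;  R = 6+4 = 10,  c = 580−10² = 480
v_rel = (-1, 0),  |v_rel|² = 1;  v_rel·d = (-1)·(-2) + (0)·(-24) = 2
1·t² − 4·t + 480 = 0  ⇒  m = 2² − 1·480 = -476
m = -476 < 0,  v_rel·d = 2 > 0  ⇒  outside

inside=no margin=-476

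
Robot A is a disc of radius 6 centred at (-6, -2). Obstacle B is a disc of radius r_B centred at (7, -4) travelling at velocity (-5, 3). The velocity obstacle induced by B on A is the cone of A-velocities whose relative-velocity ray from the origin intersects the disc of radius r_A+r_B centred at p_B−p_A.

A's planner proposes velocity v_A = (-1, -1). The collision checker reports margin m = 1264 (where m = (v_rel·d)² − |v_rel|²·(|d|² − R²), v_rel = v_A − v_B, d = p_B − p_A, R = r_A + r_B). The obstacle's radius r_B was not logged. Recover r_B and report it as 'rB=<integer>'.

m = 1264
d = (13, -2);  v_rel = (4, -4),  |v_rel|² = 32
v_rel×d = (4)·(-2) − (-4)·(13) = 44
since m = R²·32 − 44²:  R² = (1936 + 1264) / 32 = 100
R = √100 = 10  ⇒  r_B = 10 − 6 = 4

rB=4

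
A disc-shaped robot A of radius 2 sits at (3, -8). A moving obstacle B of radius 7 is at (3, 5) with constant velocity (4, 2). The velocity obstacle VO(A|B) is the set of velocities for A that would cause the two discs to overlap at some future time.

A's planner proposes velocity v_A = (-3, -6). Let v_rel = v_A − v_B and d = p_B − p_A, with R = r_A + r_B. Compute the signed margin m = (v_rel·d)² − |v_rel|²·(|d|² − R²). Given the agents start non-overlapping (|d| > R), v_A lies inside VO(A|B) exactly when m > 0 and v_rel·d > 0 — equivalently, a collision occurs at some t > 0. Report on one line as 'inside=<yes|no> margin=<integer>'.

d = (0, 13),  |d|² = 169;  R = 2+7 = 9,  c = 169−9² = 88
v_rel = (-7, -8),  |v_rel|² = 113;  v_rel·d = (-7)·(0) + (-8)·(13) = -104
113·t² + 208·t + 88 = 0  ⇒  m = (-104)² − 113·88 = 872
m = 872 > 0,  v_rel·d = -104 < 0  ⇒  outside

inside=no margin=872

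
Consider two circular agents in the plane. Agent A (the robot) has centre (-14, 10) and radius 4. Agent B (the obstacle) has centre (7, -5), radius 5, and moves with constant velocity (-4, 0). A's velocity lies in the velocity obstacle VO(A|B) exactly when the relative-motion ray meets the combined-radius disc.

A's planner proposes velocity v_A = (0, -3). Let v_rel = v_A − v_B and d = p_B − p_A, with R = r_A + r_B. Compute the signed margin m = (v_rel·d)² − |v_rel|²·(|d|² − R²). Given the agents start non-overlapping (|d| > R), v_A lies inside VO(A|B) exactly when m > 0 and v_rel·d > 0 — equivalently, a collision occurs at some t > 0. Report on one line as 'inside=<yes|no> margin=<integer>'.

d = (21, -15),  |d|² = 666;  R = 4+5 = 9,  c = 666−9² = 585
v_rel = (4, -3),  |v_rel|² = 25;  v_rel·d = (4)·(21) + (-3)·(-15) = 129
25·t² − 258·t + 585 = 0  ⇒  m = 129² − 25·585 = 2016
m = 2016 > 0,  v_rel·d = 129 > 0  ⇒  inside

inside=yes margin=2016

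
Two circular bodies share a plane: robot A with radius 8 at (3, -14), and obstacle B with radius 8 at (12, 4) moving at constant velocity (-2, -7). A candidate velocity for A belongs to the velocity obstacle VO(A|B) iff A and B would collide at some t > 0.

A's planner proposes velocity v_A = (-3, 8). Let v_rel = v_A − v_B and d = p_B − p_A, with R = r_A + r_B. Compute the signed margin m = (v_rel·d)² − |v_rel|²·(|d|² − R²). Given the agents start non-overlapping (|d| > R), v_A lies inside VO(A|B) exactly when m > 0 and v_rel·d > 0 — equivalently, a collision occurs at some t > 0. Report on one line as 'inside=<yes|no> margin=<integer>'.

d = (9, 18),  |d|² = 405;  R = 8+8 = 16,  c = 405−16² = 149
v_rel = (-1, 15),  |v_rel|² = 226;  v_rel·d = (-1)·(9) + (15)·(18) = 261
226·t² − 522·t + 149 = 0  ⇒  m = 261² − 226·149 = 34447
m = 34447 > 0,  v_rel·d = 261 > 0  ⇒  inside

inside=yes margin=34447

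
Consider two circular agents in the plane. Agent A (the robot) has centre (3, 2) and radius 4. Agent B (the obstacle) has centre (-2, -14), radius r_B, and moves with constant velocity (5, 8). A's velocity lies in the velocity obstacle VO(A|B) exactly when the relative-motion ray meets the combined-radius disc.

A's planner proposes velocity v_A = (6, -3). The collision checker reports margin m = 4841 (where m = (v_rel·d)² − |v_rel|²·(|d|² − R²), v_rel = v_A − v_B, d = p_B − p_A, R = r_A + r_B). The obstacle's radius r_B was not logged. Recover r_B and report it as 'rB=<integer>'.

m = 4841
d = (-5, -16);  v_rel = (1, -11),  |v_rel|² = 122
v_rel×d = (1)·(-16) − (-11)·(-5) = -71
since m = R²·122 − (-71)²:  R² = (5041 + 4841) / 122 = 81
R = √81 = 9  ⇒  r_B = 9 − 4 = 5

rB=5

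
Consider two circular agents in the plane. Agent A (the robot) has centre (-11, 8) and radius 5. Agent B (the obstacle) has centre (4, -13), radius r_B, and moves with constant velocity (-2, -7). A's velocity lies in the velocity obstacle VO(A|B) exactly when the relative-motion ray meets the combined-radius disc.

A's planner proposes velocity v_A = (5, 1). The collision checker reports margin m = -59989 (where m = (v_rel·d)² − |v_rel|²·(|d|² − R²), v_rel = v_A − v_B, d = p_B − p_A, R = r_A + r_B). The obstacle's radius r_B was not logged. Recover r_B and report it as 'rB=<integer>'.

m = -59989
d = (15, -21);  v_rel = (7, 8),  |v_rel|² = 113
v_rel×d = (7)·(-21) − (8)·(15) = -267
since m = R²·113 − (-267)²:  R² = (71289 + -59989) / 113 = 100
R = √100 = 10  ⇒  r_B = 10 − 5 = 5

rB=5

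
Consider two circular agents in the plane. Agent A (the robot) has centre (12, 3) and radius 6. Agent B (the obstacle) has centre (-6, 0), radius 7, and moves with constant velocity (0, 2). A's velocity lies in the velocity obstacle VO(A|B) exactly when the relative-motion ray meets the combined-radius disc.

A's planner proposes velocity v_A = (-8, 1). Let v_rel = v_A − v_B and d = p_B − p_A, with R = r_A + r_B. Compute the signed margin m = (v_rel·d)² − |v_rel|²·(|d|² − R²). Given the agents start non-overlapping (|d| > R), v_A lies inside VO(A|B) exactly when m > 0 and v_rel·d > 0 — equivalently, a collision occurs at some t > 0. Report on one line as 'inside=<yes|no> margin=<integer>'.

d = (-18, -3),  |d|² = 333;  R = 6+7 = 13,  c = 333−13² = 164
v_rel = (-8, -1),  |v_rel|² = 65;  v_rel·d = (-8)·(-18) + (-1)·(-3) = 147
65·t² − 294·t + 164 = 0  ⇒  m = 147² − 65·164 = 10949
m = 10949 > 0,  v_rel·d = 147 > 0  ⇒  inside

inside=yes margin=10949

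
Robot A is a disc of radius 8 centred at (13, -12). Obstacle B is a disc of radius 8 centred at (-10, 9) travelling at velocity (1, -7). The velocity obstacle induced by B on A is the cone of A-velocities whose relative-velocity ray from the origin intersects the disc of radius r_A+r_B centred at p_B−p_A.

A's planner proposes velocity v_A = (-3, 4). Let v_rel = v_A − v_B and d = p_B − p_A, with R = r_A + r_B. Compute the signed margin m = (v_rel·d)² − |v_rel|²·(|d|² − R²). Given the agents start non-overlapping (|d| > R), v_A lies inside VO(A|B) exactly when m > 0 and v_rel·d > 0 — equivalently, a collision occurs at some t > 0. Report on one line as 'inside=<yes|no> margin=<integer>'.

d = (-23, 21),  |d|² = 970;  R = 8+8 = 16,  c = 970−16² = 714
v_rel = (-4, 11),  |v_rel|² = 137;  v_rel·d = (-4)·(-23) + (11)·(21) = 323
137·t² − 646·t + 714 = 0  ⇒  m = 323² − 137·714 = 6511
m = 6511 > 0,  v_rel·d = 323 > 0  ⇒  inside

inside=yes margin=6511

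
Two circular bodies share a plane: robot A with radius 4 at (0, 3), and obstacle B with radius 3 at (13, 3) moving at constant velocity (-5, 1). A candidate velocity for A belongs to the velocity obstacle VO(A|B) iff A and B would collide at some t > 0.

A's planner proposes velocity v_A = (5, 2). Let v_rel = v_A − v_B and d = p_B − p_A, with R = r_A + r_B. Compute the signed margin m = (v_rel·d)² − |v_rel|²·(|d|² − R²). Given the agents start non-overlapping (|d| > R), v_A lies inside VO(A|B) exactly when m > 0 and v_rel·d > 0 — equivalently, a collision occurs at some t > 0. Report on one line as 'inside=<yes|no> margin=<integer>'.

d = (13, 0),  |d|² = 169;  R = 4+3 = 7,  c = 169−7² = 120
v_rel = (10, 1),  |v_rel|² = 101;  v_rel·d = (10)·(13) + (1)·(0) = 130
101·t² − 260·t + 120 = 0  ⇒  m = 130² − 101·120 = 4780
m = 4780 > 0,  v_rel·d = 130 > 0  ⇒  inside

inside=yes margin=4780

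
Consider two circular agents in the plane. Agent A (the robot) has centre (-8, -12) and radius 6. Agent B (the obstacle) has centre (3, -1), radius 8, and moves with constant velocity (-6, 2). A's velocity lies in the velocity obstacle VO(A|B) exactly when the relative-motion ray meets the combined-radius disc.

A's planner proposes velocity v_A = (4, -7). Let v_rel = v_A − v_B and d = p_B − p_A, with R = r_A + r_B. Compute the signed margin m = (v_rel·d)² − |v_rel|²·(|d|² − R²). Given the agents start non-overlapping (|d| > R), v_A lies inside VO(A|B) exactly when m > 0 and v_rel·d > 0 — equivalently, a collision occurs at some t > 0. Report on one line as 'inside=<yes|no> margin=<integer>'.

d = (11, 11),  |d|² = 242;  R = 6+8 = 14,  c = 242−14² = 46
v_rel = (10, -9),  |v_rel|² = 181;  v_rel·d = (10)·(11) + (-9)·(11) = 11
181·t² − 22·t + 46 = 0  ⇒  m = 11² − 181·46 = -8205
m = -8205 < 0,  v_rel·d = 11 > 0  ⇒  outside

inside=no margin=-8205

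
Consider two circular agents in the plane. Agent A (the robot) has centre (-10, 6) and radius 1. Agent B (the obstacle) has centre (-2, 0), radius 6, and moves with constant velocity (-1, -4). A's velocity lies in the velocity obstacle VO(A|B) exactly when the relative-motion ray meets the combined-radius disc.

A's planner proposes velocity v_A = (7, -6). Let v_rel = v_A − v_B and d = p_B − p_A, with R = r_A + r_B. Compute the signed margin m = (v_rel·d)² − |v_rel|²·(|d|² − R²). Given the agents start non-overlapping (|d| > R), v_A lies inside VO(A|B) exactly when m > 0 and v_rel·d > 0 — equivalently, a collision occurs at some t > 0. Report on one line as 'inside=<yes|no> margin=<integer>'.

d = (8, -6),  |d|² = 100;  R = 1+6 = 7,  c = 100−7² = 51
v_rel = (8, -2),  |v_rel|² = 68;  v_rel·d = (8)·(8) + (-2)·(-6) = 76
68·t² − 152·t + 51 = 0  ⇒  m = 76² − 68·51 = 2308
m = 2308 > 0,  v_rel·d = 76 > 0  ⇒  inside

inside=yes margin=2308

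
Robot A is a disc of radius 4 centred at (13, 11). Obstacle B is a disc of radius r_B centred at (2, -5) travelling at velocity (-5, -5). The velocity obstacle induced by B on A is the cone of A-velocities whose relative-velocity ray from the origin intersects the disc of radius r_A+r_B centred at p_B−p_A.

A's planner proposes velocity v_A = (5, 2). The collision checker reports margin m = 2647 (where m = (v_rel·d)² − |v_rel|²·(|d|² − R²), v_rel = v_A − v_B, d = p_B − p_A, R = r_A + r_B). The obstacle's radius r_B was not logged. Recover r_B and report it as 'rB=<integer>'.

m = 2647
d = (-11, -16);  v_rel = (10, 7),  |v_rel|² = 149
v_rel×d = (10)·(-16) − (7)·(-11) = -83
since m = R²·149 − (-83)²:  R² = (6889 + 2647) / 149 = 64
R = √64 = 8  ⇒  r_B = 8 − 4 = 4

rB=4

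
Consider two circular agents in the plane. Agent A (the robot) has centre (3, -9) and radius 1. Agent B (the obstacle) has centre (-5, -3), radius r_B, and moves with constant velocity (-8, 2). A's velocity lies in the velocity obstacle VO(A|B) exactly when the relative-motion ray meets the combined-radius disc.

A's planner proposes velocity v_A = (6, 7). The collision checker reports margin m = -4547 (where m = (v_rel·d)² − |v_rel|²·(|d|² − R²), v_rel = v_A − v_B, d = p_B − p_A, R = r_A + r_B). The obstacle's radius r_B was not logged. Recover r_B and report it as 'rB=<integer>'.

m = -4547
d = (-8, 6);  v_rel = (14, 5),  |v_rel|² = 221
v_rel×d = (14)·(6) − (5)·(-8) = 124
since m = R²·221 − 124²:  R² = (15376 + -4547) / 221 = 49
R = √49 = 7  ⇒  r_B = 7 − 1 = 6

rB=6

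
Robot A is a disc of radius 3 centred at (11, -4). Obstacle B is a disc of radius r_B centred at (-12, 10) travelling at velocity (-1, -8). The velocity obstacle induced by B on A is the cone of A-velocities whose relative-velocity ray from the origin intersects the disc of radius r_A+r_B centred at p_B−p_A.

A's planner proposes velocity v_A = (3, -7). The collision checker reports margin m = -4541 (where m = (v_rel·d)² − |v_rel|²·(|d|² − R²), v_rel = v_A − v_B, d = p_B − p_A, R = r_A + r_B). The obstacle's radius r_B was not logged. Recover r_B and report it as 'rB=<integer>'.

m = -4541
d = (-23, 14);  v_rel = (4, 1),  |v_rel|² = 17
v_rel×d = (4)·(14) − (1)·(-23) = 79
since m = R²·17 − 79²:  R² = (6241 + -4541) / 17 = 100
R = √100 = 10  ⇒  r_B = 10 − 3 = 7

rB=7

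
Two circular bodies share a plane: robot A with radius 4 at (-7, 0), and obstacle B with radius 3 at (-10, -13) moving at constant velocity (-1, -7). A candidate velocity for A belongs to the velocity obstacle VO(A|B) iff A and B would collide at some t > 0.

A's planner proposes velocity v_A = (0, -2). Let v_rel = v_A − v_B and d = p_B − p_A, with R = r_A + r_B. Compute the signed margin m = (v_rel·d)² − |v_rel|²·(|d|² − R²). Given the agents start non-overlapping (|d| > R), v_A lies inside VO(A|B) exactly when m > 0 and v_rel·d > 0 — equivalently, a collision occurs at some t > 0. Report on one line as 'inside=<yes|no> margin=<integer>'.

d = (-3, -13),  |d|² = 178;  R = 4+3 = 7,  c = 178−7² = 129
v_rel = (1, 5),  |v_rel|² = 26;  v_rel·d = (1)·(-3) + (5)·(-13) = -68
26·t² + 136·t + 129 = 0  ⇒  m = (-68)² − 26·129 = 1270
m = 1270 > 0,  v_rel·d = -68 < 0  ⇒  outside

inside=no margin=1270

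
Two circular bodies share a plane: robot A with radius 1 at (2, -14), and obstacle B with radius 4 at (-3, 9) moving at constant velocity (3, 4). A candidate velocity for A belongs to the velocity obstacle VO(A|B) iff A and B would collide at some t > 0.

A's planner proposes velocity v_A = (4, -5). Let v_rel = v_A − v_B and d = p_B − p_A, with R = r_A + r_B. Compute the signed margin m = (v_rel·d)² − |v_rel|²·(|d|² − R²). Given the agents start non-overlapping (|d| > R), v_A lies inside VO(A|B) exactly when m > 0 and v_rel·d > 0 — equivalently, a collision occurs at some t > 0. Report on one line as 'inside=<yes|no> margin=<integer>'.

d = (-5, 23),  |d|² = 554;  R = 1+4 = 5,  c = 554−5² = 529
v_rel = (1, -9),  |v_rel|² = 82;  v_rel·d = (1)·(-5) + (-9)·(23) = -212
82·t² + 424·t + 529 = 0  ⇒  m = (-212)² − 82·529 = 1566
m = 1566 > 0,  v_rel·d = -212 < 0  ⇒  outside

inside=no margin=1566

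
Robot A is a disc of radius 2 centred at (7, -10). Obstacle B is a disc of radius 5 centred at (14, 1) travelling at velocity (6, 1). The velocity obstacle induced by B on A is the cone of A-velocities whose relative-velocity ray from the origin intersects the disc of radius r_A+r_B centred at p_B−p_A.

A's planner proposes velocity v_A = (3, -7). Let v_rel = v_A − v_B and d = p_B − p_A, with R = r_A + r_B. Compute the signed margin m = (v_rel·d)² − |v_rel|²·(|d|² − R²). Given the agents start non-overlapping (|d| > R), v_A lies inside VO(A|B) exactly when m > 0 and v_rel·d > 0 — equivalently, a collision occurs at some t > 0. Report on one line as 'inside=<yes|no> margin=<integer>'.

d = (7, 11),  |d|² = 170;  R = 2+5 = 7,  c = 170−7² = 121
v_rel = (-3, -8),  |v_rel|² = 73;  v_rel·d = (-3)·(7) + (-8)·(11) = -109
73·t² + 218·t + 121 = 0  ⇒  m = (-109)² − 73·121 = 3048
m = 3048 > 0,  v_rel·d = -109 < 0  ⇒  outside

inside=no margin=3048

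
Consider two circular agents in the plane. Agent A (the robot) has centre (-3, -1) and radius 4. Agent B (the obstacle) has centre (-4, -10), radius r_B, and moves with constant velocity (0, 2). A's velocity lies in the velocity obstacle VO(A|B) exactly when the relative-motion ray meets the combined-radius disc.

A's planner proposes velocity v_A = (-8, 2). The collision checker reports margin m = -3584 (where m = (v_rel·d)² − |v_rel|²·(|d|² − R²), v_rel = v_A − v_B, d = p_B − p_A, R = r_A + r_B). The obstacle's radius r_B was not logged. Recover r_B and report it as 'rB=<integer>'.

m = -3584
d = (-1, -9);  v_rel = (-8, 0),  |v_rel|² = 64
v_rel×d = (-8)·(-9) − (0)·(-1) = 72
since m = R²·64 − 72²:  R² = (5184 + -3584) / 64 = 25
R = √25 = 5  ⇒  r_B = 5 − 4 = 1

rB=1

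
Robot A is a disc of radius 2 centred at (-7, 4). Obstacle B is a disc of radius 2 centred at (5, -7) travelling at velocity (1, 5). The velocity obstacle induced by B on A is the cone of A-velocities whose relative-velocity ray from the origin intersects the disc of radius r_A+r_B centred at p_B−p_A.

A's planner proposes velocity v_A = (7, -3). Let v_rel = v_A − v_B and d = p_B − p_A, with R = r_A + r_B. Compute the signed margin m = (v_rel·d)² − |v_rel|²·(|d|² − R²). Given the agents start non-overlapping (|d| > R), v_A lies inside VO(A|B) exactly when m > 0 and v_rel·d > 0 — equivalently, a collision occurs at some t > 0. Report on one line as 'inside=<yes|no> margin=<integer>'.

d = (12, -11),  |d|² = 265;  R = 2+2 = 4,  c = 265−4² = 249
v_rel = (6, -8),  |v_rel|² = 100;  v_rel·d = (6)·(12) + (-8)·(-11) = 160
100·t² − 320·t + 249 = 0  ⇒  m = 160² − 100·249 = 700
m = 700 > 0,  v_rel·d = 160 > 0  ⇒  inside

inside=yes margin=700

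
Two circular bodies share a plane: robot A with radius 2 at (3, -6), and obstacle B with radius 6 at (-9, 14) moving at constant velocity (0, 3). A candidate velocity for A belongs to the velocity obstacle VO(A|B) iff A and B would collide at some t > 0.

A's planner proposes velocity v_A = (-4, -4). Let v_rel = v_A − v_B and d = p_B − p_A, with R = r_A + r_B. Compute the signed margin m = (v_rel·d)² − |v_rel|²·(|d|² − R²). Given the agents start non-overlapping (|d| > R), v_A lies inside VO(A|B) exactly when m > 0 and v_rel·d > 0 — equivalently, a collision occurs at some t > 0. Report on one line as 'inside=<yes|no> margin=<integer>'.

d = (-12, 20),  |d|² = 544;  R = 2+6 = 8,  c = 544−8² = 480
v_rel = (-4, -7),  |v_rel|² = 65;  v_rel·d = (-4)·(-12) + (-7)·(20) = -92
65·t² + 184·t + 480 = 0  ⇒  m = (-92)² − 65·480 = -22736
m = -22736 < 0,  v_rel·d = -92 < 0  ⇒  outside

inside=no margin=-22736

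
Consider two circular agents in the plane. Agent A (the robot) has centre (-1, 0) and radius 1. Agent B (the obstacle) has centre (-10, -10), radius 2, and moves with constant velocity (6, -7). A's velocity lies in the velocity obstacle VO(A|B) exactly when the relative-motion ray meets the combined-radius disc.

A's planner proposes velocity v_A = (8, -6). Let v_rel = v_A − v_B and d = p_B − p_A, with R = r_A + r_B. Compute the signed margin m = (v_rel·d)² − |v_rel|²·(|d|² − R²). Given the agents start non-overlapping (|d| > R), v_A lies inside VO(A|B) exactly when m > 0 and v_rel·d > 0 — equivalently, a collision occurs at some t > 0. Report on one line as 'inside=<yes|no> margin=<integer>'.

d = (-9, -10),  |d|² = 181;  R = 1+2 = 3,  c = 181−3² = 172
v_rel = (2, 1),  |v_rel|² = 5;  v_rel·d = (2)·(-9) + (1)·(-10) = -28
5·t² + 56·t + 172 = 0  ⇒  m = (-28)² − 5·172 = -76
m = -76 < 0,  v_rel·d = -28 < 0  ⇒  outside

inside=no margin=-76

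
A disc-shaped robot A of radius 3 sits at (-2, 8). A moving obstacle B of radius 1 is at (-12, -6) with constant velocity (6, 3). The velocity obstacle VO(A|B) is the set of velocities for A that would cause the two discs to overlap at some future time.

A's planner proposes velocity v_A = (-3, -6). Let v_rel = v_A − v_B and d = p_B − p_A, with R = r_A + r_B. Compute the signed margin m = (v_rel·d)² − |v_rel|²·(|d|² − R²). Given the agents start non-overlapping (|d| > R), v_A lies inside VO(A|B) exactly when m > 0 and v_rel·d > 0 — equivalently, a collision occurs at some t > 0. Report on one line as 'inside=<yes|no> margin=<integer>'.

d = (-10, -14),  |d|² = 296;  R = 3+1 = 4,  c = 296−4² = 280
v_rel = (-9, -9),  |v_rel|² = 162;  v_rel·d = (-9)·(-10) + (-9)·(-14) = 216
162·t² − 432·t + 280 = 0  ⇒  m = 216² − 162·280 = 1296
m = 1296 > 0,  v_rel·d = 216 > 0  ⇒  inside

inside=yes margin=1296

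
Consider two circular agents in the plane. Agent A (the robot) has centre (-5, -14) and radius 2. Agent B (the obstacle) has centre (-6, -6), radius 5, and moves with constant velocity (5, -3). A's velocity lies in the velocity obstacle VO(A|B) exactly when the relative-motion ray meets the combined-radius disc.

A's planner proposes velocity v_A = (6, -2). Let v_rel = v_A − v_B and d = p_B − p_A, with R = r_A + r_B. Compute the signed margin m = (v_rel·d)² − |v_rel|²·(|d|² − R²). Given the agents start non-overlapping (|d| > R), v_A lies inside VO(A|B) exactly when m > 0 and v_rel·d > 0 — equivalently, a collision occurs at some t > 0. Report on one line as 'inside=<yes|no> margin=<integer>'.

d = (-1, 8),  |d|² = 65;  R = 2+5 = 7,  c = 65−7² = 16
v_rel = (1, 1),  |v_rel|² = 2;  v_rel·d = (1)·(-1) + (1)·(8) = 7
2·t² − 14·t + 16 = 0  ⇒  m = 7² − 2·16 = 17
m = 17 > 0,  v_rel·d = 7 > 0  ⇒  inside

inside=yes margin=17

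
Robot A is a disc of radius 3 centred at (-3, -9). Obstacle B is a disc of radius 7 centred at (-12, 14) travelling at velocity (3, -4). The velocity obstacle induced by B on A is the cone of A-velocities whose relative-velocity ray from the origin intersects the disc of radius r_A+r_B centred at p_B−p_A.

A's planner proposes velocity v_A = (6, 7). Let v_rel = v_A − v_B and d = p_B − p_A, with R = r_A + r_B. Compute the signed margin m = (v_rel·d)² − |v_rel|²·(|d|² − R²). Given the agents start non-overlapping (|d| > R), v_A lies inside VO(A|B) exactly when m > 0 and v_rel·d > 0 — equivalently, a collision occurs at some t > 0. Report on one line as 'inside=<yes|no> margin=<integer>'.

d = (-9, 23),  |d|² = 610;  R = 3+7 = 10,  c = 610−10² = 510
v_rel = (3, 11),  |v_rel|² = 130;  v_rel·d = (3)·(-9) + (11)·(23) = 226
130·t² − 452·t + 510 = 0  ⇒  m = 226² − 130·510 = -15224
m = -15224 < 0,  v_rel·d = 226 > 0  ⇒  outside

inside=no margin=-15224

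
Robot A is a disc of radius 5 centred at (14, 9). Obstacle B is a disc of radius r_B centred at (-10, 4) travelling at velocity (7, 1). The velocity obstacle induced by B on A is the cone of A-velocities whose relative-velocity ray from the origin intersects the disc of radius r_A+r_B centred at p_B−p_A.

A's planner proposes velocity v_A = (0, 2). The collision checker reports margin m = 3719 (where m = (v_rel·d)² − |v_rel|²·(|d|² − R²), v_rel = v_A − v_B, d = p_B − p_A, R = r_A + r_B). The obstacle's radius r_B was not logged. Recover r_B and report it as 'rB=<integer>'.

m = 3719
d = (-24, -5);  v_rel = (-7, 1),  |v_rel|² = 50
v_rel×d = (-7)·(-5) − (1)·(-24) = 59
since m = R²·50 − 59²:  R² = (3481 + 3719) / 50 = 144
R = √144 = 12  ⇒  r_B = 12 − 5 = 7

rB=7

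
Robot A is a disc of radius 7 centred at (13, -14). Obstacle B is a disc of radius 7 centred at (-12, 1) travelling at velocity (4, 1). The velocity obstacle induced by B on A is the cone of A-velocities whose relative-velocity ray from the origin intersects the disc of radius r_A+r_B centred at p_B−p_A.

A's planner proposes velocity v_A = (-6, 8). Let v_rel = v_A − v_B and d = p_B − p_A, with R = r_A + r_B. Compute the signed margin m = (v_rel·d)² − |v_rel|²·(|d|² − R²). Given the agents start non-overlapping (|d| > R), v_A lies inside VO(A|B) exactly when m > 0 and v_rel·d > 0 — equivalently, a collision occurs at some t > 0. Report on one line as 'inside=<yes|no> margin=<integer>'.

d = (-25, 15),  |d|² = 850;  R = 7+7 = 14,  c = 850−14² = 654
v_rel = (-10, 7),  |v_rel|² = 149;  v_rel·d = (-10)·(-25) + (7)·(15) = 355
149·t² − 710·t + 654 = 0  ⇒  m = 355² − 149·654 = 28579
m = 28579 > 0,  v_rel·d = 355 > 0  ⇒  inside

inside=yes margin=28579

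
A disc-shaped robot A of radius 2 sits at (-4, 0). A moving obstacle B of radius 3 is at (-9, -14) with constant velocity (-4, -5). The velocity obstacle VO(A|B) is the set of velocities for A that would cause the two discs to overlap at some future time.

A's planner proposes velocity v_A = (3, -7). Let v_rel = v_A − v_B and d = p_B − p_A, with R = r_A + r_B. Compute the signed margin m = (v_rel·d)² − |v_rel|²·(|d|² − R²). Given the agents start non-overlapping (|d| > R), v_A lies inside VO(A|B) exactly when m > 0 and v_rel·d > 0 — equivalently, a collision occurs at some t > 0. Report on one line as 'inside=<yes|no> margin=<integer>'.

d = (-5, -14),  |d|² = 221;  R = 2+3 = 5,  c = 221−5² = 196
v_rel = (7, -2),  |v_rel|² = 53;  v_rel·d = (7)·(-5) + (-2)·(-14) = -7
53·t² + 14·t + 196 = 0  ⇒  m = (-7)² − 53·196 = -10339
m = -10339 < 0,  v_rel·d = -7 < 0  ⇒  outside

inside=no margin=-10339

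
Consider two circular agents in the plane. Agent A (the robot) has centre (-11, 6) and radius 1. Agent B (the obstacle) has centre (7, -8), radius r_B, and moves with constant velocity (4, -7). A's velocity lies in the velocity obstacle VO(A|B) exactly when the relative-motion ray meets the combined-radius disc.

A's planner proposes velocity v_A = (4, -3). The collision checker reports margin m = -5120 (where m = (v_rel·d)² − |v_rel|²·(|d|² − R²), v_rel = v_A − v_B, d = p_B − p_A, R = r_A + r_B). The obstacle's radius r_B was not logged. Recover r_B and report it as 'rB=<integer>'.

m = -5120
d = (18, -14);  v_rel = (0, 4),  |v_rel|² = 16
v_rel×d = (0)·(-14) − (4)·(18) = -72
since m = R²·16 − (-72)²:  R² = (5184 + -5120) / 16 = 4
R = √4 = 2  ⇒  r_B = 2 − 1 = 1

rB=1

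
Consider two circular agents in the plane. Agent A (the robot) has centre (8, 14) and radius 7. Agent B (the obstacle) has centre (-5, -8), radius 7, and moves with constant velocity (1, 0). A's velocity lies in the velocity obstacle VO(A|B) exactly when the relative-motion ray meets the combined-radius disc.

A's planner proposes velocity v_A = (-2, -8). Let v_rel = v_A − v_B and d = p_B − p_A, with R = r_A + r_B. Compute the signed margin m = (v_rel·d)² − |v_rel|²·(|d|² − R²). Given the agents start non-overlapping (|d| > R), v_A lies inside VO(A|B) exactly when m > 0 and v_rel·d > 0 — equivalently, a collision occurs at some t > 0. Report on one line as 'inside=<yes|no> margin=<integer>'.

d = (-13, -22),  |d|² = 653;  R = 7+7 = 14,  c = 653−14² = 457
v_rel = (-3, -8),  |v_rel|² = 73;  v_rel·d = (-3)·(-13) + (-8)·(-22) = 215
73·t² − 430·t + 457 = 0  ⇒  m = 215² − 73·457 = 12864
m = 12864 > 0,  v_rel·d = 215 > 0  ⇒  inside

inside=yes margin=12864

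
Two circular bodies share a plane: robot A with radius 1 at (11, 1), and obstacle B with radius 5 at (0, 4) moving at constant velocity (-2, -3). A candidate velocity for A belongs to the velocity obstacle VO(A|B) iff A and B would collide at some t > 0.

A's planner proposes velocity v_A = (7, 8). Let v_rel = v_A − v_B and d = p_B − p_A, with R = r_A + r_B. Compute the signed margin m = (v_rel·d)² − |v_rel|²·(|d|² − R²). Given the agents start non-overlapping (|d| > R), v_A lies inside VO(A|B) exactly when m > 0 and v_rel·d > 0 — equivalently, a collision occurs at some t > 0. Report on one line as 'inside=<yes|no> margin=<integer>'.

d = (-11, 3),  |d|² = 130;  R = 1+5 = 6,  c = 130−6² = 94
v_rel = (9, 11),  |v_rel|² = 202;  v_rel·d = (9)·(-11) + (11)·(3) = -66
202·t² + 132·t + 94 = 0  ⇒  m = (-66)² − 202·94 = -14632
m = -14632 < 0,  v_rel·d = -66 < 0  ⇒  outside

inside=no margin=-14632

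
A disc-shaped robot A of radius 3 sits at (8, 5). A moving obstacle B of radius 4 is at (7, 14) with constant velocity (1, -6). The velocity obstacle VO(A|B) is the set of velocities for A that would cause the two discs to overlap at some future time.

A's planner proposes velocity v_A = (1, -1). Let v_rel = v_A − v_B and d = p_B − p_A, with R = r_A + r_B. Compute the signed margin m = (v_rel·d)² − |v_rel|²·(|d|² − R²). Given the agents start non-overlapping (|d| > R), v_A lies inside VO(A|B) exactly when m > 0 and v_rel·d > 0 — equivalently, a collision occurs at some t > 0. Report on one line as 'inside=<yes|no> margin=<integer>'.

d = (-1, 9),  |d|² = 82;  R = 3+4 = 7,  c = 82−7² = 33
v_rel = (0, 5),  |v_rel|² = 25;  v_rel·d = (0)·(-1) + (5)·(9) = 45
25·t² − 90·t + 33 = 0  ⇒  m = 45² − 25·33 = 1200
m = 1200 > 0,  v_rel·d = 45 > 0  ⇒  inside

inside=yes margin=1200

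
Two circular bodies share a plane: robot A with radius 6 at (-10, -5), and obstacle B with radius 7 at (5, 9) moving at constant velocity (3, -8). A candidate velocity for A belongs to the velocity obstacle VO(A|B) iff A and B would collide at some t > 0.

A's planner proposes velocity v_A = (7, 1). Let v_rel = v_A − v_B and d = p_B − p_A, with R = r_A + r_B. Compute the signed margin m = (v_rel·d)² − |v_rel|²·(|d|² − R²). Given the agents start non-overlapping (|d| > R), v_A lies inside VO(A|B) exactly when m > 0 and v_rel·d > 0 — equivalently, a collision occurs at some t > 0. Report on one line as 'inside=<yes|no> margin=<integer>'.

d = (15, 14),  |d|² = 421;  R = 6+7 = 13,  c = 421−13² = 252
v_rel = (4, 9),  |v_rel|² = 97;  v_rel·d = (4)·(15) + (9)·(14) = 186
97·t² − 372·t + 252 = 0  ⇒  m = 186² − 97·252 = 10152
m = 10152 > 0,  v_rel·d = 186 > 0  ⇒  inside

inside=yes margin=10152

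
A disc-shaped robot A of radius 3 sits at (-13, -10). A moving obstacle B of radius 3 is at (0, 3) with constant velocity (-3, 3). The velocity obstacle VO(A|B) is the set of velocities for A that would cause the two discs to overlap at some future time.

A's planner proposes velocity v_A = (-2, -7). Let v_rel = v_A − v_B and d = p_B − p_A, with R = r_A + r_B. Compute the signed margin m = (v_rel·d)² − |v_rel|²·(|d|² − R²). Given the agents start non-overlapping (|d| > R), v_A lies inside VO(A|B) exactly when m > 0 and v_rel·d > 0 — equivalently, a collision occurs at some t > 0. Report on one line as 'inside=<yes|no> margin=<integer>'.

d = (13, 13),  |d|² = 338;  R = 3+3 = 6,  c = 338−6² = 302
v_rel = (1, -10),  |v_rel|² = 101;  v_rel·d = (1)·(13) + (-10)·(13) = -117
101·t² + 234·t + 302 = 0  ⇒  m = (-117)² − 101·302 = -16813
m = -16813 < 0,  v_rel·d = -117 < 0  ⇒  outside

inside=no margin=-16813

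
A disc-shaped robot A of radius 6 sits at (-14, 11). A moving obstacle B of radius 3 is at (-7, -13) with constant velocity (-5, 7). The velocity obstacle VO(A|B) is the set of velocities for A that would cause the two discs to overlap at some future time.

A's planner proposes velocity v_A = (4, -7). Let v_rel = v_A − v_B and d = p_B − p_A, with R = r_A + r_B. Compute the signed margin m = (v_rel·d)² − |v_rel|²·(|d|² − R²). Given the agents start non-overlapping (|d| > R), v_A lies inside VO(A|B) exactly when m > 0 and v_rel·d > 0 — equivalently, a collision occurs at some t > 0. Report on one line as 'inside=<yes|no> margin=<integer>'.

d = (7, -24),  |d|² = 625;  R = 6+3 = 9,  c = 625−9² = 544
v_rel = (9, -14),  |v_rel|² = 277;  v_rel·d = (9)·(7) + (-14)·(-24) = 399
277·t² − 798·t + 544 = 0  ⇒  m = 399² − 277·544 = 8513
m = 8513 > 0,  v_rel·d = 399 > 0  ⇒  inside

inside=yes margin=8513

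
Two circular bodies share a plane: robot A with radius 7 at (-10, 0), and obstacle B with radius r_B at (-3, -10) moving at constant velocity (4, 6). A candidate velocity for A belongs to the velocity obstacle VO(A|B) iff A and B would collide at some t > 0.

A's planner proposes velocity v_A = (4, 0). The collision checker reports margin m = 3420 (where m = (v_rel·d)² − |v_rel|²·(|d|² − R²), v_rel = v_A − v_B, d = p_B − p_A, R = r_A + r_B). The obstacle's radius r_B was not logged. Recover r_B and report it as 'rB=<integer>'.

m = 3420
d = (7, -10);  v_rel = (0, -6),  |v_rel|² = 36
v_rel×d = (0)·(-10) − (-6)·(7) = 42
since m = R²·36 − 42²:  R² = (1764 + 3420) / 36 = 144
R = √144 = 12  ⇒  r_B = 12 − 7 = 5

rB=5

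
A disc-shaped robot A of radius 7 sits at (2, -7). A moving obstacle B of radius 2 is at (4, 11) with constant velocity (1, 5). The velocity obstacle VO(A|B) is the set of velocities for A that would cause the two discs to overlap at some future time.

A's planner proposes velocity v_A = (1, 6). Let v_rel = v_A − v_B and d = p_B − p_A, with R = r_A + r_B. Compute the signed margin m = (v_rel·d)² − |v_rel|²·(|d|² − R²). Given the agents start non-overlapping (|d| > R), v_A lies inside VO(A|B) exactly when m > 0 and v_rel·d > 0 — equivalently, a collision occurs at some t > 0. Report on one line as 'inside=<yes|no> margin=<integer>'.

d = (2, 18),  |d|² = 328;  R = 7+2 = 9,  c = 328−9² = 247
v_rel = (0, 1),  |v_rel|² = 1;  v_rel·d = (0)·(2) + (1)·(18) = 18
1·t² − 36·t + 247 = 0  ⇒  m = 18² − 1·247 = 77
m = 77 > 0,  v_rel·d = 18 > 0  ⇒  inside

inside=yes margin=77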